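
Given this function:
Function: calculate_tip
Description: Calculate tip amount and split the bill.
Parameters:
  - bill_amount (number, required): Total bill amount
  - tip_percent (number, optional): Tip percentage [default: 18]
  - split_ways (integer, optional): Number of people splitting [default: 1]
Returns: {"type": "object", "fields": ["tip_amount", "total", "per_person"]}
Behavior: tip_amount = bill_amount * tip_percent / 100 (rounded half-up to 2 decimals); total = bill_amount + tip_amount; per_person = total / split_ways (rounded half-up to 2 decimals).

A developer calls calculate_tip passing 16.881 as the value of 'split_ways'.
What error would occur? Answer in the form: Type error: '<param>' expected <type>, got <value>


Spec: 'split_ways' is declared as integer; 16.881 is a non-integer number.
Type error: 'split_ways' expected integer, got 16.881


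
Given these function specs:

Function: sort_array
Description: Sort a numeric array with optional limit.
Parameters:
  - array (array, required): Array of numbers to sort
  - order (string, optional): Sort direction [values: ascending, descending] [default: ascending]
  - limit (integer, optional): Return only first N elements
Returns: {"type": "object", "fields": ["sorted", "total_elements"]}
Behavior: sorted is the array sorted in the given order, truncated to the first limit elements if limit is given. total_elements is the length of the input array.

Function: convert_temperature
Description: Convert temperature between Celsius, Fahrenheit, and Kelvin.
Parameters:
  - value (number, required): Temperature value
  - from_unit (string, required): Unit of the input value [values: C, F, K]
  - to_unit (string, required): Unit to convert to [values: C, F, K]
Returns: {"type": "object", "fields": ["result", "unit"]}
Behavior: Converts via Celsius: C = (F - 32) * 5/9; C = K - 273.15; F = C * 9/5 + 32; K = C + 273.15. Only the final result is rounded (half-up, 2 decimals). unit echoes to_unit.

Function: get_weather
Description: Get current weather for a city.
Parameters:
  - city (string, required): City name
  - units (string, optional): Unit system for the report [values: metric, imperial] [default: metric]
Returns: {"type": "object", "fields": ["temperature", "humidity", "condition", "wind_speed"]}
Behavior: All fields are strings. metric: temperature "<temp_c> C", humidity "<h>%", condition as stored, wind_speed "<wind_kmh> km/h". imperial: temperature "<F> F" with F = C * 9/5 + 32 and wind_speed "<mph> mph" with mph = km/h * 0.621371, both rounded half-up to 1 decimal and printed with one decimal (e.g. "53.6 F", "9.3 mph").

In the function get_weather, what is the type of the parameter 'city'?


The get_weather spec declares:
  - city (string, required): City name
Type:
string


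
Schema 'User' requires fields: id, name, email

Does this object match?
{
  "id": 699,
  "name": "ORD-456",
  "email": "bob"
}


Checking required fields... All present.
Valid - all required fields present


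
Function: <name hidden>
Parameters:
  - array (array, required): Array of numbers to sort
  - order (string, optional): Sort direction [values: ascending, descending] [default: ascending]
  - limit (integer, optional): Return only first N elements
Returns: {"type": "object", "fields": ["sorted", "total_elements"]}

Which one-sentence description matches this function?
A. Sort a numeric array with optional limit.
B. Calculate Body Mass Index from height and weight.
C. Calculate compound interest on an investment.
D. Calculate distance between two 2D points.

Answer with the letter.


Parameters array, order, limit and return ["sorted", "total_elements"] fit: Sort a numeric array with optional limit.
A


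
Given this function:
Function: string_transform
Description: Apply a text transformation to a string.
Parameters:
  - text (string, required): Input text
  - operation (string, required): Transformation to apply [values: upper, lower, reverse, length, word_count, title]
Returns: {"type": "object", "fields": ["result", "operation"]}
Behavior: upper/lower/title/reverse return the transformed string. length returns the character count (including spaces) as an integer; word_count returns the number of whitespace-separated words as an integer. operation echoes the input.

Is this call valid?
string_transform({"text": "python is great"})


Checking required parameters...
Missing required parameter: operation
Invalid - missing required parameter 'operation'


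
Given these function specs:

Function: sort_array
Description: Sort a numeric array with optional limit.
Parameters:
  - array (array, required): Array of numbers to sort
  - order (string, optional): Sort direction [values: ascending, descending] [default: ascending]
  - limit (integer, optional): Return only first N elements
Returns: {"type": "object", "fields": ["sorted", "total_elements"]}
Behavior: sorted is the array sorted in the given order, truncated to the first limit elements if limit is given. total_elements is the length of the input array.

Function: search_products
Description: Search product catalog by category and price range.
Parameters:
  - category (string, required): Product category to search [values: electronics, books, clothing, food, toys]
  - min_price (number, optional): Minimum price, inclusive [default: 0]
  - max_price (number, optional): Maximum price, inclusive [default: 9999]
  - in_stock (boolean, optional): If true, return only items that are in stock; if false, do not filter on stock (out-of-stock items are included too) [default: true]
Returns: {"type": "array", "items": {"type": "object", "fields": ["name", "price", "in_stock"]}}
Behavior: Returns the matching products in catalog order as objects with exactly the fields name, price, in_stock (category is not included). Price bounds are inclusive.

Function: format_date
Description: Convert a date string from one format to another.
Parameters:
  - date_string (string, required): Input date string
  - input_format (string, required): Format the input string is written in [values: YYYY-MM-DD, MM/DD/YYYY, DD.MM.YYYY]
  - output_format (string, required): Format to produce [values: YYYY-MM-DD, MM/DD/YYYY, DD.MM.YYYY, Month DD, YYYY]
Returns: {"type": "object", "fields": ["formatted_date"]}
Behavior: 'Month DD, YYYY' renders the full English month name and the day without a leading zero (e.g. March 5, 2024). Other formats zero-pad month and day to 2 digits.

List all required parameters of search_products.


Parameters of search_products and their required/optional flag:
  category: required
  min_price: optional
  max_price: optional
  in_stock: optional
category


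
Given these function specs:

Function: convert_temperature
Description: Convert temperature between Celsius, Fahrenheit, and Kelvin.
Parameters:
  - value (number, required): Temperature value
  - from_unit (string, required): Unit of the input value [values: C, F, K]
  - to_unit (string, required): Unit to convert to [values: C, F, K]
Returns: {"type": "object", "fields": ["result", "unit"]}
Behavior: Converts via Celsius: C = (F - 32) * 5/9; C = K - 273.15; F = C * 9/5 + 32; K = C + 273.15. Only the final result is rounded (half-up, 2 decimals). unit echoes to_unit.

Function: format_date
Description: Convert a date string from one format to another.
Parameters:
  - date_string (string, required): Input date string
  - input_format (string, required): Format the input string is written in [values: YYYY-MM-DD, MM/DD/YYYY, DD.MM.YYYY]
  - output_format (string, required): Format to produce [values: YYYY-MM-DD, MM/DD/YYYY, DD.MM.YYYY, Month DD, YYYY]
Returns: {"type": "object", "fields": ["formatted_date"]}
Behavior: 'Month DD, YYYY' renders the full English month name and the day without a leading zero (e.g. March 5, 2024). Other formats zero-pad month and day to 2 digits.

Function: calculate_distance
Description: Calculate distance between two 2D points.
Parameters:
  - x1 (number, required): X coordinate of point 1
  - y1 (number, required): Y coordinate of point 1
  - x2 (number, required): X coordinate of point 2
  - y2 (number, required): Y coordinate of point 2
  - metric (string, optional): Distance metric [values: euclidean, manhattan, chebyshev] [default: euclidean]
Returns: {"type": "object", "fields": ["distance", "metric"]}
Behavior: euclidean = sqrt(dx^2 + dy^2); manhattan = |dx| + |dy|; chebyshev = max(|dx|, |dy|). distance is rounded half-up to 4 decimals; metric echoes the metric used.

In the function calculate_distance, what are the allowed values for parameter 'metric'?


The calculate_distance spec declares:
  - metric (string, optional): Distance metric [values: euclidean, manhattan, chebyshev] [default: euclidean]
Allowed values:
euclidean, manhattan, chebyshev


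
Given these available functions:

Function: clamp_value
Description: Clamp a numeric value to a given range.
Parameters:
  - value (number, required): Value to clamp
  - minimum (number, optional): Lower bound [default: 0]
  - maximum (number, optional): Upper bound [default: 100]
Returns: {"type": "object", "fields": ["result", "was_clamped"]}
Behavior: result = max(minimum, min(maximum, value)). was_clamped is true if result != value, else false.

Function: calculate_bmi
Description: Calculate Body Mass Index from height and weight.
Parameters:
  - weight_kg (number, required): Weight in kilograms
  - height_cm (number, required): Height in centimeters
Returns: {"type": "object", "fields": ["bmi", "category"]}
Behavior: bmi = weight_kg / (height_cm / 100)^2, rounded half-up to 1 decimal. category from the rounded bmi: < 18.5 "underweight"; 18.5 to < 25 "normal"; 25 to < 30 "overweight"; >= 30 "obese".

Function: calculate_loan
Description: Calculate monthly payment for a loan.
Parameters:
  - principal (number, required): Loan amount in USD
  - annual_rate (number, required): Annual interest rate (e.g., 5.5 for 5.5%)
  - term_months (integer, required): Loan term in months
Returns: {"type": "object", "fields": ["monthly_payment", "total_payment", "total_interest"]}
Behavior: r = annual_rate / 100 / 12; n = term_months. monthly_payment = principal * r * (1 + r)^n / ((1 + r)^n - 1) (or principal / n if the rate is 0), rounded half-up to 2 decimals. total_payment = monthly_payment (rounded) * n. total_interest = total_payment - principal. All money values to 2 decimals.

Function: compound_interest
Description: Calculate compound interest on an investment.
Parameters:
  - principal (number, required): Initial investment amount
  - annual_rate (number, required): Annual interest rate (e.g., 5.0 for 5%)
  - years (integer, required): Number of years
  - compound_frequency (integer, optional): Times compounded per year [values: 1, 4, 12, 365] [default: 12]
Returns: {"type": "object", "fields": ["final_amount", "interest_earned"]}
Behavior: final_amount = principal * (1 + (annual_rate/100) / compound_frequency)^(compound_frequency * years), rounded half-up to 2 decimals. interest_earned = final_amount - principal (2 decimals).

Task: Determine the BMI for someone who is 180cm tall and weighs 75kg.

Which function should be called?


The task needs a function whose description is: Calculate Body Mass Index from height and weight.
calculate_bmi


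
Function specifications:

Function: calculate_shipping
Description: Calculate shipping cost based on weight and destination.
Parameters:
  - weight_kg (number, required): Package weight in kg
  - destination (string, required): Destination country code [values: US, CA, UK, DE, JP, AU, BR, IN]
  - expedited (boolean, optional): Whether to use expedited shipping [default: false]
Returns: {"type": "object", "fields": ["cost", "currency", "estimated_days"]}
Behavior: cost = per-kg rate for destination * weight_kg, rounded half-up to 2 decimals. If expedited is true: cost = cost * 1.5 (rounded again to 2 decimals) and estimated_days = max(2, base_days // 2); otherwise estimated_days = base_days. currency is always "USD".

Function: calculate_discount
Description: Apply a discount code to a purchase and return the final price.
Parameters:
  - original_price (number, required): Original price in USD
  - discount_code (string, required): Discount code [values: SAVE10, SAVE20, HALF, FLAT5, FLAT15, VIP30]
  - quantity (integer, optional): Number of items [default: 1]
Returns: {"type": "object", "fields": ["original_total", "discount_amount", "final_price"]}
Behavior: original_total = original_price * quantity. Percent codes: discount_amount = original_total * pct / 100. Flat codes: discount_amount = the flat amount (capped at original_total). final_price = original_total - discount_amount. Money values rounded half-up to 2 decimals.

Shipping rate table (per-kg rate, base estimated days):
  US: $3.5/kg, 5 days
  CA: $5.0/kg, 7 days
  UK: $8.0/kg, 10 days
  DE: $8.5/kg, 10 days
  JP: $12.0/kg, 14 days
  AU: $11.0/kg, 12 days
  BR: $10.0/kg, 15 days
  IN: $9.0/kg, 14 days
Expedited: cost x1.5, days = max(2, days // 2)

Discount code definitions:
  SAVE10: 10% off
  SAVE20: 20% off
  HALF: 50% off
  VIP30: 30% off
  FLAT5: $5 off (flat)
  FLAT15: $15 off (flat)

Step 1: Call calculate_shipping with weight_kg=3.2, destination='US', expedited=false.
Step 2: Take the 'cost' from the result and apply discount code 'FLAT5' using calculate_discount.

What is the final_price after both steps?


Step 1: calculate_shipping(weight_kg=3.2, destination=US, expedited=false)
  Rate for US: $3.5/kg, base 5 days
  cost = 3.5 * 3.2 = 11.2 -> 11.20
  expedited not set/false: estimated_days = 5
  -> cost = 11.20 USD
Step 2: calculate_discount(original_price=11.2, discount_code=FLAT5, quantity=1)
  original_total = 11.2 * 1 = 11.20
  FLAT5 = $5 flat: discount_amount = min(5.00, 11.20) = 5.00
  final_price = 11.20 - 5.00 = 6.20
  -> final_price = 6.20
$6.20


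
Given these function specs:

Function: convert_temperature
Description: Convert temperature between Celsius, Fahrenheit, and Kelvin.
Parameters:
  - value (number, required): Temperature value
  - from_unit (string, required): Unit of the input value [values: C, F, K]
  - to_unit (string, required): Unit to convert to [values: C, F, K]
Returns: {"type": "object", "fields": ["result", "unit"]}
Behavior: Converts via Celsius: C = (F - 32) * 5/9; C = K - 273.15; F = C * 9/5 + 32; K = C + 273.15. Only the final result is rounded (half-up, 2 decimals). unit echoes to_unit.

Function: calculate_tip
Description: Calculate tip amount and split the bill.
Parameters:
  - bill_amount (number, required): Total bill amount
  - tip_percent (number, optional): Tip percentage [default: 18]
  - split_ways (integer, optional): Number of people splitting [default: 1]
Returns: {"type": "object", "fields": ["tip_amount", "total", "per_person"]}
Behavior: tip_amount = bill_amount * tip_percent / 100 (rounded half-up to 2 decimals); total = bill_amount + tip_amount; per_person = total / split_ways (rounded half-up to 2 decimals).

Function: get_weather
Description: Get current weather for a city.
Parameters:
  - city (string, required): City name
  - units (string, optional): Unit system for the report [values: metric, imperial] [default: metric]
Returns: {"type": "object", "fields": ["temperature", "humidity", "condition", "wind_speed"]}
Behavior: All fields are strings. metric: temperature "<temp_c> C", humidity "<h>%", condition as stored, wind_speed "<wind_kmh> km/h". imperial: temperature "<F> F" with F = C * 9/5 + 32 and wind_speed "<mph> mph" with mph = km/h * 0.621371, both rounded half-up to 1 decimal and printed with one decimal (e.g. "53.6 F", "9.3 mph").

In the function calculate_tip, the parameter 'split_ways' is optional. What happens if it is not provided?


The calculate_tip spec declares:
  - split_ways (integer, optional): Number of people splitting [default: 1]
It defaults to 1


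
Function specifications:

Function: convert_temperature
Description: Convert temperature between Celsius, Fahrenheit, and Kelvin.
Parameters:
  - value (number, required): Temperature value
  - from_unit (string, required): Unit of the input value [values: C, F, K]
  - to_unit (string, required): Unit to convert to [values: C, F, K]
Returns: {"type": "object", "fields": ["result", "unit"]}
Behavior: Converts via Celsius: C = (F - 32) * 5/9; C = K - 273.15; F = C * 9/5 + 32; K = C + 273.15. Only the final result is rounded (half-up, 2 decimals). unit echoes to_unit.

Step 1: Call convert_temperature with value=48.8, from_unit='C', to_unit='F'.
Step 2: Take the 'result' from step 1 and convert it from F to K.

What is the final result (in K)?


Step 1: convert_temperature(value=48.8, from_unit=C, to_unit=F)
  Input already in C: 48.8
  To F: 48.8 * 9/5 + 32 = 119.84
  Round to 2 decimals: 119.84
  -> result = 119.84 F
Step 2: convert_temperature(value=119.84, from_unit=F, to_unit=K)
  To C: (119.84 - 32) * 5/9 = 48.8
  To K: 48.8 + 273.15 = 321.95
  Round to 2 decimals: 321.95
  -> result = 321.95 K
321.95 K


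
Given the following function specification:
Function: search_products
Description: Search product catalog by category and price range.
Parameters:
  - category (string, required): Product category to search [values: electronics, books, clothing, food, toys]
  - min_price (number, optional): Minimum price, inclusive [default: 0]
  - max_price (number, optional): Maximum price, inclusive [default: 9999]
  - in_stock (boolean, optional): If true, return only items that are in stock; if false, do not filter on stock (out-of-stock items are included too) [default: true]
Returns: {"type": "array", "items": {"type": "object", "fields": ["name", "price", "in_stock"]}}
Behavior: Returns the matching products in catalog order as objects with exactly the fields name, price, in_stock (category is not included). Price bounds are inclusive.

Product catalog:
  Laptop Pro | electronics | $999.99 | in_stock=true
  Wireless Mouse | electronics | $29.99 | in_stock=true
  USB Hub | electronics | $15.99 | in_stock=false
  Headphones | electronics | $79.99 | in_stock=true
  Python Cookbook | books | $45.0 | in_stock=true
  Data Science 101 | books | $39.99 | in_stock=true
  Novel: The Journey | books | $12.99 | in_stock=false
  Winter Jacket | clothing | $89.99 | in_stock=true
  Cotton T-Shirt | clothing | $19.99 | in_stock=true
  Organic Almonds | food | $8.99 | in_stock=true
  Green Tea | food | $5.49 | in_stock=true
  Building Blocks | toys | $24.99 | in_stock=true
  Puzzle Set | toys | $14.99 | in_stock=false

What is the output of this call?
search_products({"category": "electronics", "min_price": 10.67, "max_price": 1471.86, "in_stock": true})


Filter: category=electronics, 10.67 <= price <= 1471.86, in-stock only
  Laptop Pro ($999.99): keep
  Wireless Mouse ($29.99): keep
  USB Hub ($15.99): out of stock -> skip
  Headphones ($79.99): keep
Output:
[{"name": "Laptop Pro", "price": 999.99, "in_stock": true}, {"name": "Wireless Mouse", "price": 29.99, "in_stock": true}, {"name": "Headphones", "price": 79.99, "in_stock": true}]


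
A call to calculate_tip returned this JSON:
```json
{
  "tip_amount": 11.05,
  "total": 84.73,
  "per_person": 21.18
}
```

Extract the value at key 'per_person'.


21.18


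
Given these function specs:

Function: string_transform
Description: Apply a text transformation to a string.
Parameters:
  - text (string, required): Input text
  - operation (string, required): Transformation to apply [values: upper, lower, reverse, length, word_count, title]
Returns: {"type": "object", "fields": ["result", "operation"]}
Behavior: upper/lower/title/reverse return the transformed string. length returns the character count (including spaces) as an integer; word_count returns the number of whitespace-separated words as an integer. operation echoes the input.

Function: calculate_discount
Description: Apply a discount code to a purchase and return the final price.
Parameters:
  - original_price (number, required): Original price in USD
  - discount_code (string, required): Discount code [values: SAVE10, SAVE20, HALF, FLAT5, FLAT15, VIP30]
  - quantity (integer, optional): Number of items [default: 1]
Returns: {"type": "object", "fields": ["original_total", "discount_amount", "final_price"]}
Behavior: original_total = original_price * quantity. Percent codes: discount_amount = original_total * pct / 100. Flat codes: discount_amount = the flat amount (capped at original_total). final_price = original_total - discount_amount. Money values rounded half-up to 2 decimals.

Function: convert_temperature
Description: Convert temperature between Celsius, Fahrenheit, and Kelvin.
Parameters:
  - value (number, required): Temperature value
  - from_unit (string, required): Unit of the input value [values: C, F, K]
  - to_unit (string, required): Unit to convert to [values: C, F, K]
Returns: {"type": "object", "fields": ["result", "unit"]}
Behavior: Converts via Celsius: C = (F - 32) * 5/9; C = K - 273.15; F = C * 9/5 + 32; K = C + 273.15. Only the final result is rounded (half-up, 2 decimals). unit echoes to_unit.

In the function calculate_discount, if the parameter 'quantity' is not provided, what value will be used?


The calculate_discount spec declares:
  - quantity (integer, optional): Number of items [default: 1]
Default:
1


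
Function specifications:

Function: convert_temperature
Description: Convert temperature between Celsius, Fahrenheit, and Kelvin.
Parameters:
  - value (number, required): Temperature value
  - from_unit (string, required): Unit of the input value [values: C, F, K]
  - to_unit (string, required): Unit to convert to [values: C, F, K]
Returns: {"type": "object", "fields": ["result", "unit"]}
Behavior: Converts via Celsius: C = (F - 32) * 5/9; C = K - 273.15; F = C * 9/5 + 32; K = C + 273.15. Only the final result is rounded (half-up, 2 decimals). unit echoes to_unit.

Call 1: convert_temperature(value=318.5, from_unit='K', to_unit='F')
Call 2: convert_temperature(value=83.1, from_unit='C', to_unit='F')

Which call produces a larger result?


Call 1:
  To C: 318.5 - 273.15 = 45.35
  To F: 45.35 * 9/5 + 32 = 113.63
  Round to 2 decimals: 113.63
  -> 113.63 F
Call 2:
  Input already in C: 83.1
  To F: 83.1 * 9/5 + 32 = 181.58
  Round to 2 decimals: 181.58
  -> 181.58 F
Call 2 (181.58 F)


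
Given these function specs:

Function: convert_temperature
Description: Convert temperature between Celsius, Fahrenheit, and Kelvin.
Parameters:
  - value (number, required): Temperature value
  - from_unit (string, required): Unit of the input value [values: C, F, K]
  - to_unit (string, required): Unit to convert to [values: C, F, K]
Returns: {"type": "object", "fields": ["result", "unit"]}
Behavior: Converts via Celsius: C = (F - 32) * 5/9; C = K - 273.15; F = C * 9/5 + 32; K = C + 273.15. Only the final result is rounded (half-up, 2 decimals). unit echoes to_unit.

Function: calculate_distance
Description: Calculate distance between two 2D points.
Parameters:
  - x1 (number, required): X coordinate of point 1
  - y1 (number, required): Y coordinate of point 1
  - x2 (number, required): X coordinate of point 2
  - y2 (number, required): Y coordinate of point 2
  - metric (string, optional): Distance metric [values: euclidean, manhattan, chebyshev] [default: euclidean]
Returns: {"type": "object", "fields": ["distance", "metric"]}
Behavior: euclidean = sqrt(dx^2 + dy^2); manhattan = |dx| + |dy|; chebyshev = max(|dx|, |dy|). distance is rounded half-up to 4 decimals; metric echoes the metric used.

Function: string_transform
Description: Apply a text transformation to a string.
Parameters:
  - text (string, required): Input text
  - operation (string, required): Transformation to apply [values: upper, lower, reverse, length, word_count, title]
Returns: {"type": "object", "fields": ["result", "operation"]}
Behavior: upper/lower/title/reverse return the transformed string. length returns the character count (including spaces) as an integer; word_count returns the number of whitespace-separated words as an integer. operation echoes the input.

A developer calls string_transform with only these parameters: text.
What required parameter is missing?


Required parameters: text, operation
Provided: text
Missing: operation
operation


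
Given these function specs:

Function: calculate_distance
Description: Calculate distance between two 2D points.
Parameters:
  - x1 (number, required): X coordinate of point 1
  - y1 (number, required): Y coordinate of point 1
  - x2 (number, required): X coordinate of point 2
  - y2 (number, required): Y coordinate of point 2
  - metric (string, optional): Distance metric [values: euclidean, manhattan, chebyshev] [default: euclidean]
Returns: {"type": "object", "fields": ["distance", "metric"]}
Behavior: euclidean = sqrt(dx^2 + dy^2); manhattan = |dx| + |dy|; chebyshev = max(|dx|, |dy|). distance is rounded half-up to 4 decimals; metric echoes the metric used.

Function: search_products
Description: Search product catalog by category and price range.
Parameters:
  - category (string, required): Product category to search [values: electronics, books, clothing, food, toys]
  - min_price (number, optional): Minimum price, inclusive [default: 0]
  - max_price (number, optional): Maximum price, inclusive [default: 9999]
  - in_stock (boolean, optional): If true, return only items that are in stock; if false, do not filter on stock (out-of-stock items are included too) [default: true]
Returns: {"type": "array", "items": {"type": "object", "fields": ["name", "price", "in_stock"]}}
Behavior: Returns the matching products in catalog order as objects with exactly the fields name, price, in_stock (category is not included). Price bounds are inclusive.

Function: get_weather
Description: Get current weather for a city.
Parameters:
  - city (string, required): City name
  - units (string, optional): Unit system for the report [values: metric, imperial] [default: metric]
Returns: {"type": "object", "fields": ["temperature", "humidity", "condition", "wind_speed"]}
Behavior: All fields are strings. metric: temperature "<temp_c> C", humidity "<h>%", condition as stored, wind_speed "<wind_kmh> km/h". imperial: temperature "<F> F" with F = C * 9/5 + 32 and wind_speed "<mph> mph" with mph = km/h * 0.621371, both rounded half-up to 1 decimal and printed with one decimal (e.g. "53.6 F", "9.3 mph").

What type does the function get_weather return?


The get_weather spec declares Returns: {"type": "object", "fields": ["temperature", "humidity", "condition", "wind_speed"]}
Type:
object


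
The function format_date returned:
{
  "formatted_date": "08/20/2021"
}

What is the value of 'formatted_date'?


08/20/2021


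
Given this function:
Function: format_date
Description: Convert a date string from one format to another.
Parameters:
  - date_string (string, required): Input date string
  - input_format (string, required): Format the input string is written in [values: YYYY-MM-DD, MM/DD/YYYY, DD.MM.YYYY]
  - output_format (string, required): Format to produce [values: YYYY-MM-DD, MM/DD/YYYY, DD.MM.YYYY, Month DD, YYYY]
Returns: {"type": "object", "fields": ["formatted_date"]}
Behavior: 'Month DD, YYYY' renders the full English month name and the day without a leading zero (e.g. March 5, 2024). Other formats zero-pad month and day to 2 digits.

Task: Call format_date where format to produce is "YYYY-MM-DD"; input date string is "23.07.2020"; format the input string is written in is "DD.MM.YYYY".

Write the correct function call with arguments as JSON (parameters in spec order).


Mapping each described value to its parameter name:
  'Format to produce' -> output_format = "YYYY-MM-DD"
  'Input date string' -> date_string = "23.07.2020"
  'Format the input string is written in' -> input_format = "DD.MM.YYYY"
format_date({"date_string": "23.07.2020", "input_format": "DD.MM.YYYY", "output_format": "YYYY-MM-DD"})


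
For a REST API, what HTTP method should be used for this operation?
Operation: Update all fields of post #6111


GET = read, POST = create, PUT = update/replace, DELETE = remove
This operation is an update/replace.
PUT


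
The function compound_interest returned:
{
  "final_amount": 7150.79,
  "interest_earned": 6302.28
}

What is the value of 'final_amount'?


7150.79


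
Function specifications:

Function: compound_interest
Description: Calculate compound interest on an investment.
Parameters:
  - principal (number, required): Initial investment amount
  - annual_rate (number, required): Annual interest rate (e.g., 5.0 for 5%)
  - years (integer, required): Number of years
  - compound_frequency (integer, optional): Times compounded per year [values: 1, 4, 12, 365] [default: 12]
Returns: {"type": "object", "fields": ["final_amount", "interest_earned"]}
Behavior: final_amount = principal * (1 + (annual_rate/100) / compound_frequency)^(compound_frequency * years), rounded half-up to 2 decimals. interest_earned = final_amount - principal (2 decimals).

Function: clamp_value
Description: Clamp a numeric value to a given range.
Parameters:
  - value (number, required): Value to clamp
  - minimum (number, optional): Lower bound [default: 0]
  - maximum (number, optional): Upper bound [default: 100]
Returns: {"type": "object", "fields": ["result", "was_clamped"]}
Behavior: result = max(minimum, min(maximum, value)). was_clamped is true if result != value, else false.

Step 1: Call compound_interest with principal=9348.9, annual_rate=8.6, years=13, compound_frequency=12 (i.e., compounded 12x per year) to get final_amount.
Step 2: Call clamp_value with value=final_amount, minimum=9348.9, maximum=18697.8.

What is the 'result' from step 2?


Step 1: compound_interest
  rate per period = 8.6/100/12 = 0.007166666667 (keep full precision); periods = 12 * 13 = 156
  (1 + 0.007166666667)^156 = 3.04655935
  final_amount = 9348.9 * 3.04655935 = 28481.978699 -> 28481.98
  interest_earned = 28481.98 - 9348.90 = 19133.08
  -> final_amount = 28481.98
Step 2: clamp_value(value=28481.98, minimum=9348.9, maximum=18697.8)
  result = max(9348.9, min(18697.8, 28481.98)) = max(9348.9, 18697.8) = 18697.8
  was_clamped = (18697.8 != 28481.98) = true
  -> result = 18697.8
18697.8


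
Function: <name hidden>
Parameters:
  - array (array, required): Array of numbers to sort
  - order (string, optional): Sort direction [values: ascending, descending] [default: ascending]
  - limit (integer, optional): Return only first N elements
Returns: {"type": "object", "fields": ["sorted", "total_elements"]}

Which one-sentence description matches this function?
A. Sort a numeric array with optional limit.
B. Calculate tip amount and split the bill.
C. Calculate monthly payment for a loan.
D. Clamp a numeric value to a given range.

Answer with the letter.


Parameters array, order, limit and return ["sorted", "total_elements"] fit: Sort a numeric array with optional limit.
A


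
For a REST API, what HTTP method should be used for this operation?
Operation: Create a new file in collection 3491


GET = read, POST = create, PUT = update/replace, DELETE = remove
This operation is a create.
POST


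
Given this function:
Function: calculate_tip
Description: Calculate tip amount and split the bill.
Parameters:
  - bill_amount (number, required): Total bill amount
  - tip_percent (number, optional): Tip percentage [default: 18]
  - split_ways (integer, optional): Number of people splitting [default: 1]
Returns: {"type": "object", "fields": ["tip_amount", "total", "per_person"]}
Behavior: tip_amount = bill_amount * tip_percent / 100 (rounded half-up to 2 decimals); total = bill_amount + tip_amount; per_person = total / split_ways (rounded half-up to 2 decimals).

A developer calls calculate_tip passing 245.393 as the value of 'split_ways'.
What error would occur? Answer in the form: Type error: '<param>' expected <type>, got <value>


Spec: 'split_ways' is declared as integer; 245.393 is a non-integer number.
Type error: 'split_ways' expected integer, got 245.393


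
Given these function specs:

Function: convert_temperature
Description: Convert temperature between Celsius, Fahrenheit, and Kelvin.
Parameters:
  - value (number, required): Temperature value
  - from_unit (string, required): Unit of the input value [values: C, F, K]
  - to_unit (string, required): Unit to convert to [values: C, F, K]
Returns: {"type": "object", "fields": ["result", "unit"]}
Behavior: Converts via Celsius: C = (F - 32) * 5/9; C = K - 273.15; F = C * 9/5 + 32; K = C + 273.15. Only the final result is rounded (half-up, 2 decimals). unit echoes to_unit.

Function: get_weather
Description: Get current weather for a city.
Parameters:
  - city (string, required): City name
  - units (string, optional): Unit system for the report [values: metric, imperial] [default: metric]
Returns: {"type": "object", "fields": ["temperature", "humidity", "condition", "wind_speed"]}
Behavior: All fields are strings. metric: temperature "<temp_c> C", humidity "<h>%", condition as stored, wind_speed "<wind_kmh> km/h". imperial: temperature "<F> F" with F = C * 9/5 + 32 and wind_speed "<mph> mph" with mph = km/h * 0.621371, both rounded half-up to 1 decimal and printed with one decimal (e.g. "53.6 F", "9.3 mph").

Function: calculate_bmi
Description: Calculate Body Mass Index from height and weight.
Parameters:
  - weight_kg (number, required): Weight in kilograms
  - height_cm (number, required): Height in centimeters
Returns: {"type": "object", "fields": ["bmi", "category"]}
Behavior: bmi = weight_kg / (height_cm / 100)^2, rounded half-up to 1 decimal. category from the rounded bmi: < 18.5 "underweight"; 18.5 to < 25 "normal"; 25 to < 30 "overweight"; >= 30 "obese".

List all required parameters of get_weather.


Parameters of get_weather and their required/optional flag:
  city: required
  units: optional
city


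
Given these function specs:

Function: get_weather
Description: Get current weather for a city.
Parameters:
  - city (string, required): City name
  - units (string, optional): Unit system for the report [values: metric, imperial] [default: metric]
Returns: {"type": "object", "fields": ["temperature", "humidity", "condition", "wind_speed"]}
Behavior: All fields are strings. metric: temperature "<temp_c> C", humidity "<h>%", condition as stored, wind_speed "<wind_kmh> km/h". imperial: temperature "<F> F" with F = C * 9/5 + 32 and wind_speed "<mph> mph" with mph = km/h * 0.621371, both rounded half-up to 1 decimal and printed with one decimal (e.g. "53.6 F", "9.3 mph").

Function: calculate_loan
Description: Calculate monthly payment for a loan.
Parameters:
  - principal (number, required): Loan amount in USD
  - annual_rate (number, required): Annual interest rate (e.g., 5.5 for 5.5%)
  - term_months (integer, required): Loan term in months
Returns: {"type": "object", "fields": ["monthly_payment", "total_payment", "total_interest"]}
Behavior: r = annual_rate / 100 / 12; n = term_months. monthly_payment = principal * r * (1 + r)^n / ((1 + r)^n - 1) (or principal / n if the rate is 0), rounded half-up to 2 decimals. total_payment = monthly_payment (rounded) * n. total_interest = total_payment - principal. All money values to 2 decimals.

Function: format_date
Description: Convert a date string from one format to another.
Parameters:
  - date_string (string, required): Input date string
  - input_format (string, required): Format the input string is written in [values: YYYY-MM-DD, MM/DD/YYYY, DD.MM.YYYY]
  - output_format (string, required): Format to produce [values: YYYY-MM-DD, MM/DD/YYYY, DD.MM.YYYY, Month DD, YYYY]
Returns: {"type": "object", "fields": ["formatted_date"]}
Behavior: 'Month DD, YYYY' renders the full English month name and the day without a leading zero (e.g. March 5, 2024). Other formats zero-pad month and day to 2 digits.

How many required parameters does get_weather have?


Parameters of get_weather: city (required), units (optional)
Required count:
1


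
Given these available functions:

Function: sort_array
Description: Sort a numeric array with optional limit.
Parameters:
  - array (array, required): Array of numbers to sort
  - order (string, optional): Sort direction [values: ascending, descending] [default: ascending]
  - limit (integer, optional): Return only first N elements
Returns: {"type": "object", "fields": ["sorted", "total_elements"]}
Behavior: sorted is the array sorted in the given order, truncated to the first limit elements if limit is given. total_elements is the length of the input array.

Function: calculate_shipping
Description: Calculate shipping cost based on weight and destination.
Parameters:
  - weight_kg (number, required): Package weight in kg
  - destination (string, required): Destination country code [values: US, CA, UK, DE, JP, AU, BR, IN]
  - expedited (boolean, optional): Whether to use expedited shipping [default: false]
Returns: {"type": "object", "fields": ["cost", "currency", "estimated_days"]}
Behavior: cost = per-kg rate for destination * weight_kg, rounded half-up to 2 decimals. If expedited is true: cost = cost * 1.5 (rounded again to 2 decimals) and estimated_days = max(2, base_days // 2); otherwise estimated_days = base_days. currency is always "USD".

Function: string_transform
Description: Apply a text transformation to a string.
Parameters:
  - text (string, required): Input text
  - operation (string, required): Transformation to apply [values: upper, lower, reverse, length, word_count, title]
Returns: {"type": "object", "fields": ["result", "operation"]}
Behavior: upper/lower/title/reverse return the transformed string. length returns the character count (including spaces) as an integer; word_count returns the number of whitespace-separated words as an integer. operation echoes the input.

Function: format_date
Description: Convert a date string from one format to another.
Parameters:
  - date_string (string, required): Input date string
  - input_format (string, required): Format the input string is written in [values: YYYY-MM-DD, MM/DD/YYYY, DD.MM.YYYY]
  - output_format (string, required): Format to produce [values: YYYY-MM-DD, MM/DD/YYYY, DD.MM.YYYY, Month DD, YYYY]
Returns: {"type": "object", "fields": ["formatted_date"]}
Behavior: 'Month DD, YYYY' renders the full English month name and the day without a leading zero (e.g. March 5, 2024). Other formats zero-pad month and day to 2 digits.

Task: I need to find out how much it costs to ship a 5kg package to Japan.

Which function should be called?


The task needs a function whose description is: Calculate shipping cost based on weight and destination.
calculate_shipping


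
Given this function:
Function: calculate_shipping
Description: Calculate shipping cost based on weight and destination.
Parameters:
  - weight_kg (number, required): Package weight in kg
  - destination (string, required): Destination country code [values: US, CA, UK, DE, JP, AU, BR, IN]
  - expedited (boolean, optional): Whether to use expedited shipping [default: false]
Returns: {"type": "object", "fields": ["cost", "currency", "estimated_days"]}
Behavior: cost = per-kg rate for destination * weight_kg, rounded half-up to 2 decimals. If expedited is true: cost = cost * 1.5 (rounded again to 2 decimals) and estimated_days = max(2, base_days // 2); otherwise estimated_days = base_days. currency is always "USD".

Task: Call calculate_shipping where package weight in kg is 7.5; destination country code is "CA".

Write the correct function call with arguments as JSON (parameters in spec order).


Mapping each described value to its parameter name:
  'Package weight in kg' -> weight_kg = 7.5
  'Destination country code' -> destination = "CA"
calculate_shipping({"weight_kg": 7.5, "destination": "CA"})


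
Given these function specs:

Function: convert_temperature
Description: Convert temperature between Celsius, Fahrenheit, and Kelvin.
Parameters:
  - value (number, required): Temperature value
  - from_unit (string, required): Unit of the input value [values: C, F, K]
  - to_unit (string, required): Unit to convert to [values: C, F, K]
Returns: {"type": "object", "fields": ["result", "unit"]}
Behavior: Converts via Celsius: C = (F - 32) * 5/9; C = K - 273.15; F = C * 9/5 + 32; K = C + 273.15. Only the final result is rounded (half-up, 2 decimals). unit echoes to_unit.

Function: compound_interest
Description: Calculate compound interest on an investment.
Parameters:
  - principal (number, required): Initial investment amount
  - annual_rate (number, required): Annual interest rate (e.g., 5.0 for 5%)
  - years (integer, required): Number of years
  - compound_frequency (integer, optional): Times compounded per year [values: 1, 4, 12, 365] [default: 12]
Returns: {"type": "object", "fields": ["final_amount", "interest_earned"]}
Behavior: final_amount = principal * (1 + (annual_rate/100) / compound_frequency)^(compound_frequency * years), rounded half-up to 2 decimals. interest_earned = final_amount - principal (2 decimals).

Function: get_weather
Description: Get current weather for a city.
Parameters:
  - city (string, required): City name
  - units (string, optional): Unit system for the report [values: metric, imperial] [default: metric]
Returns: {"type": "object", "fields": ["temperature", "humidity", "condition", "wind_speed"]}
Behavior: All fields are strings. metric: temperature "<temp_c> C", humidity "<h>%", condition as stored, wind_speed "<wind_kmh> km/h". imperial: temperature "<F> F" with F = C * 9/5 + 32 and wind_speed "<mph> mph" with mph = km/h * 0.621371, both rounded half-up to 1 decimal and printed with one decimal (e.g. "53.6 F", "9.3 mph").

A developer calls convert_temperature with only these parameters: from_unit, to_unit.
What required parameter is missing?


Required parameters: value, from_unit, to_unit
Provided: from_unit, to_unit
Missing: value
value
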